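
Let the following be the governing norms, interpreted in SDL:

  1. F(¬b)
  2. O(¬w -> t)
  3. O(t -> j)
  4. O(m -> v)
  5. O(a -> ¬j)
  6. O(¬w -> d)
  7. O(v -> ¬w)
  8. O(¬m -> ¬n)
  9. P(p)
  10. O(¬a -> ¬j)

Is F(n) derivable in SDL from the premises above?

By case analysis on ¬a: premise 10 gives O(¬a -> ¬j) and premise 5 gives O(a -> ¬j), so O(¬j) either way.
Premise 3, O(t -> j), contraposes to O(¬j -> ¬t); with O(¬j) we get O(¬t).
Premise 2, O(¬w -> t), contraposes to O(¬t -> w); with O(¬t) we get O(w).
Premise 7 is O(v -> ¬w); contrapositively O(w -> ¬v). Since O(w) holds, K gives O(¬v).
Premise 4 is O(m -> v); contrapositively O(¬v -> ¬m). Since O(¬v) holds, K gives O(¬m).
From O(¬m) and premise 8, O(¬m -> ¬n), we obtain O(¬n).
Premises 1, 6, 9 do not contribute to this derivation.
So O(¬n) holds, i.e. F(n). The claim follows.

Yes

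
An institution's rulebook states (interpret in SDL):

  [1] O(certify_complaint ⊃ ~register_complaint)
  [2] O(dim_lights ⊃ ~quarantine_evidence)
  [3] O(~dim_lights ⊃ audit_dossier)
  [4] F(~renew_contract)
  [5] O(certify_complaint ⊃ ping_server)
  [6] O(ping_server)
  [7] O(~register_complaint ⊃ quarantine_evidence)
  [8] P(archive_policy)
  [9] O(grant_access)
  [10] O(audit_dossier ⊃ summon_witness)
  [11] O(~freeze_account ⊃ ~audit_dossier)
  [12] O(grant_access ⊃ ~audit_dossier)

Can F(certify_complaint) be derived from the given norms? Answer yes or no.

Yes

Premise 9 gives O(grant_access).
Applying K to premise 12 (O(grant_access ⊃ ~audit_dossier)) and O(grant_access) yields O(~audit_dossier).
Premise 3, O(~dim_lights ⊃ audit_dossier), contraposes to O(~audit_dossier ⊃ dim_lights); with O(~audit_dossier) we get O(dim_lights).
Applying K to premise 2 (O(dim_lights ⊃ ~quarantine_evidence)) and O(dim_lights) yields O(~quarantine_evidence).
Premise 7, O(~register_complaint ⊃ quarantine_evidence), contraposes to O(~quarantine_evidence ⊃ register_complaint); with O(~quarantine_evidence) we get O(register_complaint).
Premise 1 is O(certify_complaint ⊃ ~register_complaint); contrapositively O(register_complaint ⊃ ~certify_complaint). Since O(register_complaint) holds, K gives O(~certify_complaint).
Premises 4, 5, 6, 8, 10, 11 do not contribute to this derivation.
So O(~certify_complaint) holds, i.e. F(certify_complaint). The claim follows.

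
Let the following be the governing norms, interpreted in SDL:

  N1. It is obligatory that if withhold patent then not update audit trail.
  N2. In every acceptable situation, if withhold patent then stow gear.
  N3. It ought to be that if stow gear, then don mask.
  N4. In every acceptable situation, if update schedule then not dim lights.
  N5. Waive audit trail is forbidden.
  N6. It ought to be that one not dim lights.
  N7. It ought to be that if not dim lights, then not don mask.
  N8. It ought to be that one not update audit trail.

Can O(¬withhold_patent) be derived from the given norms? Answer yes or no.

Premise 6 states O(¬dim_lights) outright.
Premise 7 is O(¬dim_lights → ¬don_mask); since O(¬dim_lights), deontic closure gives O(¬don_mask).
Premise 3 is O(stow_gear → don_mask); contrapositively O(¬don_mask → ¬stow_gear). Since O(¬don_mask) holds, K gives O(¬stow_gear).
Premise 2 is O(withhold_patent → stow_gear); contrapositively O(¬stow_gear → ¬withhold_patent). Since O(¬stow_gear) holds, K gives O(¬withhold_patent).
Premises 1, 4, 5, 8 do not contribute to this derivation.
So O(¬withhold_patent) follows.

Yes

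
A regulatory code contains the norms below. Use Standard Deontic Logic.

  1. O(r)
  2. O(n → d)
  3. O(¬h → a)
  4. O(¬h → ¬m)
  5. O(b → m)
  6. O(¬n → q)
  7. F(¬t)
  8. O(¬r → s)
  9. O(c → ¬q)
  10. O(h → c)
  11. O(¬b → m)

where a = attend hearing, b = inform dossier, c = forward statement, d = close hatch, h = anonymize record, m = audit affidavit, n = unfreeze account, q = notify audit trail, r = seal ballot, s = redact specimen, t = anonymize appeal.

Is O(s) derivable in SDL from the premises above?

Premise 8 is O(¬r → s), but O(¬r) is not derivable from the premises, so it does not yield O(s).
No other premise forces O(s). An ideal world satisfying every premise can still have s false, so O(s) is not derivable.

No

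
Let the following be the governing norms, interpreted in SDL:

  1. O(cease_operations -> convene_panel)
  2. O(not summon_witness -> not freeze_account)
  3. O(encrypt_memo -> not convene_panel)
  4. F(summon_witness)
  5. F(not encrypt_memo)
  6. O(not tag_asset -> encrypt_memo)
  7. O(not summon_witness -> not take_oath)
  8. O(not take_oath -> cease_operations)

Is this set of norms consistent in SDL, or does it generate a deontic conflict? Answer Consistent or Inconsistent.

Inconsistent

F(not encrypt_memo) at premise 5 means O(encrypt_memo).
Premise 3 is O(encrypt_memo -> not convene_panel); since O(encrypt_memo), deontic closure gives O(not convene_panel).
Premise 1 is O(cease_operations -> convene_panel); contrapositively O(not convene_panel -> not cease_operations). Since O(not convene_panel) holds, K gives O(not cease_operations).
Premise 8 is O(not take_oath -> cease_operations); contrapositively O(not cease_operations -> take_oath). Since O(not cease_operations) holds, K gives O(take_oath).
Premise 7, O(not summon_witness -> not take_oath), contraposes to O(take_oath -> summon_witness); with O(take_oath) we get O(summon_witness).
However, F(summon_witness) at premise 4 amounts to O(not summon_witness).
We now have both O(summon_witness) and O(not summon_witness) — summon_witness is simultaneously obligatory and forbidden, violating the D-axiom.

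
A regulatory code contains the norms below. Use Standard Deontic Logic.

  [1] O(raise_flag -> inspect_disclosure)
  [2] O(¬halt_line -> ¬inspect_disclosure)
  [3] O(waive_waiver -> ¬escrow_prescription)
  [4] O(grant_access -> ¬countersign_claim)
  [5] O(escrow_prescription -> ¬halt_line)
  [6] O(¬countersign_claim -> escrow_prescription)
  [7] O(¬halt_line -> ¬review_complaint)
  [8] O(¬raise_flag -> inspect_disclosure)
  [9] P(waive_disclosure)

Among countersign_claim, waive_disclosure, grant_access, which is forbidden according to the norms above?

By case analysis on ¬raise_flag: premise 8 gives O(¬raise_flag -> inspect_disclosure) and premise 1 gives O(raise_flag -> inspect_disclosure), so O(inspect_disclosure) either way.
Premise 2, O(¬halt_line -> ¬inspect_disclosure), contraposes to O(inspect_disclosure -> halt_line); with O(inspect_disclosure) we get O(halt_line).
Premise 5 is O(escrow_prescription -> ¬halt_line); contrapositively O(halt_line -> ¬escrow_prescription). Since O(halt_line) holds, K gives O(¬escrow_prescription).
Premise 6, O(¬countersign_claim -> escrow_prescription), contraposes to O(¬escrow_prescription -> countersign_claim); with O(¬escrow_prescription) we get O(countersign_claim).
Premise 4, O(grant_access -> ¬countersign_claim), contraposes to O(countersign_claim -> ¬grant_access); with O(countersign_claim) we get O(¬grant_access).
So O(¬grant_access) holds, i.e. grant_access is forbidden. None of the other listed options is forbidden under the premises.

grant_access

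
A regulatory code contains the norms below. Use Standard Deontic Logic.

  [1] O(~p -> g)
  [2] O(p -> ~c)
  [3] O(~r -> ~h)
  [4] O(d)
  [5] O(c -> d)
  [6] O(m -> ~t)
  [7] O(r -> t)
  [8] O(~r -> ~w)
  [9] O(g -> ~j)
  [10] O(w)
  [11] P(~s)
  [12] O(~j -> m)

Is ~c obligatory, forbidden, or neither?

Obligatory

From premise 10 we have O(w).
Premise 8 is O(~r -> ~w); contrapositively O(w -> r). Since O(w) holds, K gives O(r).
Premise 7 is O(r -> t); since O(r), deontic closure gives O(t).
Premise 6, O(m -> ~t), contraposes to O(t -> ~m); with O(t) we get O(~m).
The contrapositive of premise 12 (O(~j -> m)) is O(~m -> j), and O(~m) is already established, so O(j).
Premise 9, O(g -> ~j), contraposes to O(j -> ~g); with O(j) we get O(~g).
The contrapositive of premise 1 (O(~p -> g)) is O(~g -> p), and O(~g) is already established, so O(p).
Premise 2 is O(p -> ~c); since O(p), deontic closure gives O(~c).
Premises 3, 4, 5, 11 do not contribute to this derivation.
Hence ~c is obligatory.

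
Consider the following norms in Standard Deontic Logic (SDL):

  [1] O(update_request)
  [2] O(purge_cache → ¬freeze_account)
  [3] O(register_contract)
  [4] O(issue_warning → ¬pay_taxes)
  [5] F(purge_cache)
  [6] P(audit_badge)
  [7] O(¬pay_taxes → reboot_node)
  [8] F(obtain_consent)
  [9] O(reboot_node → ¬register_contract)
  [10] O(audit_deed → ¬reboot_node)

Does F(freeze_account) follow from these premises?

No

Premise 2 is O(purge_cache → ¬freeze_account), but O(purge_cache) is not derivable from the premises, so it does not yield O(¬freeze_account).
No other premise forces O(¬freeze_account). An ideal world satisfying every premise can still have freeze_account true, so F(freeze_account) is not derivable.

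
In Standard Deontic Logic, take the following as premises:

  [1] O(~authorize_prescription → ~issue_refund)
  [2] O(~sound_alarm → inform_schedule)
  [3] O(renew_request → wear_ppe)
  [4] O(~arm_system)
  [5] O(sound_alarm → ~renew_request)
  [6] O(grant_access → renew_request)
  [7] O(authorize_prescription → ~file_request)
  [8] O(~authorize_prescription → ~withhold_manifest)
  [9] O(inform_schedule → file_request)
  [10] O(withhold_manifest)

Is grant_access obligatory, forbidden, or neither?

From premise 10 we have O(withhold_manifest).
Premise 8 is O(~authorize_prescription → ~withhold_manifest); contrapositively O(withhold_manifest → authorize_prescription). Since O(withhold_manifest) holds, K gives O(authorize_prescription).
From O(authorize_prescription) and premise 7, O(authorize_prescription → ~file_request), we obtain O(~file_request).
Premise 9 is O(inform_schedule → file_request); contrapositively O(~file_request → ~inform_schedule). Since O(~file_request) holds, K gives O(~inform_schedule).
The contrapositive of premise 2 (O(~sound_alarm → inform_schedule)) is O(~inform_schedule → sound_alarm), and O(~inform_schedule) is already established, so O(sound_alarm).
From O(sound_alarm) and premise 5, O(sound_alarm → ~renew_request), we obtain O(~renew_request).
Premise 6, O(grant_access → renew_request), contraposes to O(~renew_request → ~grant_access); with O(~renew_request) we get O(~grant_access).
Premises 1, 3, 4 do not contribute to this derivation.
Thus O(~grant_access), which is F(grant_access): grant_access is forbidden.

Forbidden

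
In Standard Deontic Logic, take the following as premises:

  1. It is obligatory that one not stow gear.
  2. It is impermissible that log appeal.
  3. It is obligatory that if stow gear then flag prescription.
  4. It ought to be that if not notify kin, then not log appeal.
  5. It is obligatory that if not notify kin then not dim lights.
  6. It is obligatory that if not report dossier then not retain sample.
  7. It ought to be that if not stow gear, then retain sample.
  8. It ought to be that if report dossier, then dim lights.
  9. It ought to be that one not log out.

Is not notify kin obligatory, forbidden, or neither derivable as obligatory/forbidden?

Premise 1 states O(¬stow_gear) outright.
With premise 7, O(¬stow_gear → retain_sample), the K-axiom yields O(retain_sample).
The contrapositive of premise 6 (O(¬report_dossier → ¬retain_sample)) is O(retain_sample → report_dossier), and O(retain_sample) is already established, so O(report_dossier).
From O(report_dossier) and premise 8, O(report_dossier → dim_lights), we obtain O(dim_lights).
Premise 5, O(¬notify_kin → ¬dim_lights), contraposes to O(dim_lights → notify_kin); with O(dim_lights) we get O(notify_kin).
Premises 2, 3, 4, 9 do not contribute to this derivation.
Thus O(notify_kin), which is F(¬notify_kin): ¬notify_kin is forbidden.

Forbidden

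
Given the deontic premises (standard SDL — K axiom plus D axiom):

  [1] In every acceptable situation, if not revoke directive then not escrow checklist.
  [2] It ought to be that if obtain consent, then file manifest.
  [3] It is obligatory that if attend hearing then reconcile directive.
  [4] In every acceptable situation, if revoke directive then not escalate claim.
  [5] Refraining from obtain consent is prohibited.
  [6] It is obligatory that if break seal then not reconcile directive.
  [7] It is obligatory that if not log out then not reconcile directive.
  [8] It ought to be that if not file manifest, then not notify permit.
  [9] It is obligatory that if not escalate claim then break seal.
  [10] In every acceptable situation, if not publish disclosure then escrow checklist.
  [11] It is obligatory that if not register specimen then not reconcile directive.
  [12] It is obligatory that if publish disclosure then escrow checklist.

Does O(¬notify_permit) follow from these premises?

No

Premise 8 is O(¬file_manifest → ¬notify_permit), but O(¬file_manifest) is not derivable from the premises, so it does not yield O(¬notify_permit).
No other premise forces O(¬notify_permit). An ideal world satisfying every premise can still have ¬notify_permit false, so O(¬notify_permit) is not derivable.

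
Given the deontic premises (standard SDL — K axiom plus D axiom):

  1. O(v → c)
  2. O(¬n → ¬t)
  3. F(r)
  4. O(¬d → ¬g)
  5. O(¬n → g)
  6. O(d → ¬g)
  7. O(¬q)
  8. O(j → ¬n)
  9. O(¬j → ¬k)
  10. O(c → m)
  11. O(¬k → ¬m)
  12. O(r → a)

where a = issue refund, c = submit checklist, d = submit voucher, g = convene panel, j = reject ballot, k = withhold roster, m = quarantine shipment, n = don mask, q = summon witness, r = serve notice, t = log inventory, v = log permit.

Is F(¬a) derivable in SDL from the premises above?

No

Premise 12 is O(r → a), but O(r) is not derivable from the premises, so it does not yield O(a).
No other premise forces O(a). An ideal world satisfying every premise can still have ¬a true, so F(¬a) is not derivable.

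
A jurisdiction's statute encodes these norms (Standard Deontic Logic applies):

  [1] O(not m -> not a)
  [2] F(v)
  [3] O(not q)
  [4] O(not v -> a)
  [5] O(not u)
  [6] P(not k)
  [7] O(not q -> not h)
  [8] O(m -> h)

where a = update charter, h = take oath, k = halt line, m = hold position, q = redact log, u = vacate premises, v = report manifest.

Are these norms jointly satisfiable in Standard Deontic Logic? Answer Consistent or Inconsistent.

Inconsistent

From premise 3 we have O(not q).
Applying K to premise 7 (O(not q -> not h)) and O(not q) yields O(not h).
Premise 8, O(m -> h), contraposes to O(not h -> not m); with O(not h) we get O(not m).
Applying K to premise 1 (O(not m -> not a)) and O(not m) yields O(not a).
The contrapositive of premise 4 (O(not v -> a)) is O(not a -> v), and O(not a) is already established, so O(v).
But premise 2, F(v), means O(not v).
We now have both O(v) and O(not v) — v is simultaneously obligatory and forbidden, violating the D-axiom.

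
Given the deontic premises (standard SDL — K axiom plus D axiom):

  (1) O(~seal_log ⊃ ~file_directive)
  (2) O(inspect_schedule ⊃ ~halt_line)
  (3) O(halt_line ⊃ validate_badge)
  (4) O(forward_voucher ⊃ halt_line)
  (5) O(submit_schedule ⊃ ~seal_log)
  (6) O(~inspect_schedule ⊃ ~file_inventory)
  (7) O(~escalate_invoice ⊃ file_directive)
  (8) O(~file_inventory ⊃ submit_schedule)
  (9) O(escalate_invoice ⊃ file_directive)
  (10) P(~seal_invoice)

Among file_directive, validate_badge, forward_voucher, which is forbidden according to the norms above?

forward_voucher

Premises 9 and 7 cover both cases: O(escalate_invoice ⊃ file_directive) and O(~escalate_invoice ⊃ file_directive). Since escalate_invoice ∨ ~escalate_invoice is a tautology, O(file_directive) follows.
The contrapositive of premise 1 (O(~seal_log ⊃ ~file_directive)) is O(file_directive ⊃ seal_log), and O(file_directive) is already established, so O(seal_log).
The contrapositive of premise 5 (O(submit_schedule ⊃ ~seal_log)) is O(seal_log ⊃ ~submit_schedule), and O(seal_log) is already established, so O(~submit_schedule).
Premise 8 is O(~file_inventory ⊃ submit_schedule); contrapositively O(~submit_schedule ⊃ file_inventory). Since O(~submit_schedule) holds, K gives O(file_inventory).
The contrapositive of premise 6 (O(~inspect_schedule ⊃ ~file_inventory)) is O(file_inventory ⊃ inspect_schedule), and O(file_inventory) is already established, so O(inspect_schedule).
Applying K to premise 2 (O(inspect_schedule ⊃ ~halt_line)) and O(inspect_schedule) yields O(~halt_line).
The contrapositive of premise 4 (O(forward_voucher ⊃ halt_line)) is O(~halt_line ⊃ ~forward_voucher), and O(~halt_line) is already established, so O(~forward_voucher).
So O(~forward_voucher) holds, i.e. forward_voucher is forbidden. None of the other listed options is forbidden under the premises.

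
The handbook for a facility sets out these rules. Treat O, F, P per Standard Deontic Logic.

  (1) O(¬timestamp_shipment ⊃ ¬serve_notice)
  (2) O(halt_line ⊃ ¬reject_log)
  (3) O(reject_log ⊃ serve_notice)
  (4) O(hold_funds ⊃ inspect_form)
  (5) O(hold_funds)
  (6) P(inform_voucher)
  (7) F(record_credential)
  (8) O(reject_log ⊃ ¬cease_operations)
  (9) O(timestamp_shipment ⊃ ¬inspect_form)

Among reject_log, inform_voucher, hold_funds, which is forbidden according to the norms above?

reject_log

Premise 5 gives O(hold_funds).
From O(hold_funds) and premise 4, O(hold_funds ⊃ inspect_form), we obtain O(inspect_form).
Premise 9 is O(timestamp_shipment ⊃ ¬inspect_form); contrapositively O(inspect_form ⊃ ¬timestamp_shipment). Since O(inspect_form) holds, K gives O(¬timestamp_shipment).
Applying K to premise 1 (O(¬timestamp_shipment ⊃ ¬serve_notice)) and O(¬timestamp_shipment) yields O(¬serve_notice).
Premise 3, O(reject_log ⊃ serve_notice), contraposes to O(¬serve_notice ⊃ ¬reject_log); with O(¬serve_notice) we get O(¬reject_log).
So O(¬reject_log) holds, i.e. reject_log is forbidden. None of the other listed options is forbidden under the premises.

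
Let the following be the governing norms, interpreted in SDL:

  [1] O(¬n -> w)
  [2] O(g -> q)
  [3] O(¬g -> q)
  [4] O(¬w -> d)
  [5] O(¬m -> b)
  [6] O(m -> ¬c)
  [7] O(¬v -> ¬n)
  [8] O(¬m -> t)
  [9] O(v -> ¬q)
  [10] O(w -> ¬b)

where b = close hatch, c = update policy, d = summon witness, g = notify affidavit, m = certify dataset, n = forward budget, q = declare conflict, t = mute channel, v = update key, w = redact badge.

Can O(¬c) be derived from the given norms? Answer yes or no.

Yes

By case analysis on ¬g: premise 3 gives O(¬g -> q) and premise 2 gives O(g -> q), so O(q) either way.
The contrapositive of premise 9 (O(v -> ¬q)) is O(q -> ¬v), and O(q) is already established, so O(¬v).
From O(¬v) and premise 7, O(¬v -> ¬n), we obtain O(¬n).
From O(¬n) and premise 1, O(¬n -> w), we obtain O(w).
With premise 10, O(w -> ¬b), the K-axiom yields O(¬b).
The contrapositive of premise 5 (O(¬m -> b)) is O(¬b -> m), and O(¬b) is already established, so O(m).
With premise 6, O(m -> ¬c), the K-axiom yields O(¬c).
Premises 4, 8 do not contribute to this derivation.
So O(¬c) follows.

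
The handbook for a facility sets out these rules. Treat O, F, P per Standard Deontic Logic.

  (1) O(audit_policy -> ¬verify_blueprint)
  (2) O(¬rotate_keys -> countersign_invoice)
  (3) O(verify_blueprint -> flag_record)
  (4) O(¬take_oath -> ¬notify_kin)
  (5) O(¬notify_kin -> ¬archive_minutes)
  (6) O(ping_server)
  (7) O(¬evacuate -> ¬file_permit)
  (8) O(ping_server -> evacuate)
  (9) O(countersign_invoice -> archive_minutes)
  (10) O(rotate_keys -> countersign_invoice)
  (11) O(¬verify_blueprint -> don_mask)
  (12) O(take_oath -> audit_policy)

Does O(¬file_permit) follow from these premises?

Premise 7 is O(¬evacuate -> ¬file_permit), but O(¬evacuate) is not derivable from the premises, so it does not yield O(¬file_permit).
No other premise forces O(¬file_permit). An ideal world satisfying every premise can still have ¬file_permit false, so O(¬file_permit) is not derivable.

No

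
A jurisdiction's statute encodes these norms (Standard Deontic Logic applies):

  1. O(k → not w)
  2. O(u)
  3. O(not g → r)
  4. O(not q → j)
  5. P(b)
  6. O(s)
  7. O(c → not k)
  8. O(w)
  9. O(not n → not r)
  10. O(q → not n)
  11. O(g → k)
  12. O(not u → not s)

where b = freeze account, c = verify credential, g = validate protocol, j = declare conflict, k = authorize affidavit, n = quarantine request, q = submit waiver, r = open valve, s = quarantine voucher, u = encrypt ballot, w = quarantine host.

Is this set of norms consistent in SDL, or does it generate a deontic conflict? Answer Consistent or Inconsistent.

Consistent

Premise 12 is O(not u → not s), but O(not u) is not derivable from the premises, so it does not yield O(not s).
So O(not s) is not derivable, and the apparent clash with O(s) does not arise.
A world satisfying every obligation exists (e.g. b=false, c=false, g=false, j=true, k=false, n=true, q=false, r=true, s=true, u=true, w=true); no atom is both obligatory and forbidden, so the set is consistent.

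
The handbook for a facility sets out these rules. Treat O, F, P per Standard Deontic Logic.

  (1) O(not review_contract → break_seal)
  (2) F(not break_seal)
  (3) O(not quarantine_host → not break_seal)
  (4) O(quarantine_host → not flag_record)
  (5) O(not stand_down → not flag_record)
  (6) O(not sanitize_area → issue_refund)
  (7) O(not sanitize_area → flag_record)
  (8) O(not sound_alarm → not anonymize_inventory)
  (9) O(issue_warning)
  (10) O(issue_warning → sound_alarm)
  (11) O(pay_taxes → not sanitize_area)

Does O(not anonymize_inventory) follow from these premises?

No

Premise 8 is O(not sound_alarm → not anonymize_inventory), but O(not sound_alarm) is not derivable from the premises, so it does not yield O(not anonymize_inventory).
No other premise forces O(not anonymize_inventory). An ideal world satisfying every premise can still have not anonymize_inventory false, so O(not anonymize_inventory) is not derivable.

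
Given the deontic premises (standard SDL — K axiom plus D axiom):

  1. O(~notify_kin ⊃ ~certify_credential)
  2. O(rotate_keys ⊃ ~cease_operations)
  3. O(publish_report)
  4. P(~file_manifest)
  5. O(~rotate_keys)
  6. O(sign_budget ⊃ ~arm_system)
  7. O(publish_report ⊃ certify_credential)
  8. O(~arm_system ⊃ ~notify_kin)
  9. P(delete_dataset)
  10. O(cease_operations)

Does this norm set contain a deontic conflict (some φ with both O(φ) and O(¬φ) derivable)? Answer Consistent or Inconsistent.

Premise 2 is O(rotate_keys ⊃ ~cease_operations), but O(rotate_keys) is not derivable from the premises, so it does not yield O(~cease_operations).
So O(~cease_operations) is not derivable, and the apparent clash with O(cease_operations) does not arise.
A world satisfying every obligation exists (e.g. arm_system=true, cease_operations=true, certify_credential=true, delete_dataset=false, file_manifest=false, notify_kin=true, publish_report=true, rotate_keys=false, sign_budget=false); no atom is both obligatory and forbidden, so the set is consistent.

Consistent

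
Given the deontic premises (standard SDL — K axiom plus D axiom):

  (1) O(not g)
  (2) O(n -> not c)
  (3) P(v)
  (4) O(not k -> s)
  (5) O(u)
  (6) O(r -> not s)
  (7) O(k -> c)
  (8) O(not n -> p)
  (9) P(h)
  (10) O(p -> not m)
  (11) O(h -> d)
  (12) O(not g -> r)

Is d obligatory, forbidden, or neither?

Premise 11 is O(h -> d), but O(h) is not derivable from the premises (the permission P(h) asserts only not O(not h), not O(h)), so it does not yield O(d).
No premise or chain of K-axiom applications forces O(d), and none forces O(not d). So d is neither obligatory nor forbidden under these norms.

Neither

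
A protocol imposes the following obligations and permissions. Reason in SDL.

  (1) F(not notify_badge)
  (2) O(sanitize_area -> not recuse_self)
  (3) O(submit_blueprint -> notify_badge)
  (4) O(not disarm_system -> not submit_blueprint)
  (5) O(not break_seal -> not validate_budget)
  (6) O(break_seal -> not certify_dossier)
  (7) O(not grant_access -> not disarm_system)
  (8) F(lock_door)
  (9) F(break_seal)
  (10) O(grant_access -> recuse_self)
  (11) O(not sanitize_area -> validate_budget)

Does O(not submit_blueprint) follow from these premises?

Premise 9 is F(break_seal), i.e. O(not break_seal).
With premise 5, O(not break_seal -> not validate_budget), the K-axiom yields O(not validate_budget).
Premise 11, O(not sanitize_area -> validate_budget), contraposes to O(not validate_budget -> sanitize_area); with O(not validate_budget) we get O(sanitize_area).
Applying K to premise 2 (O(sanitize_area -> not recuse_self)) and O(sanitize_area) yields O(not recuse_self).
Premise 10 is O(grant_access -> recuse_self); contrapositively O(not recuse_self -> not grant_access). Since O(not recuse_self) holds, K gives O(not grant_access).
From O(not grant_access) and premise 7, O(not grant_access -> not disarm_system), we obtain O(not disarm_system).
Premise 4 is O(not disarm_system -> not submit_blueprint); since O(not disarm_system), deontic closure gives O(not submit_blueprint).
Premises 1, 3, 6, 8 do not contribute to this derivation.
So O(not submit_blueprint) follows.

Yes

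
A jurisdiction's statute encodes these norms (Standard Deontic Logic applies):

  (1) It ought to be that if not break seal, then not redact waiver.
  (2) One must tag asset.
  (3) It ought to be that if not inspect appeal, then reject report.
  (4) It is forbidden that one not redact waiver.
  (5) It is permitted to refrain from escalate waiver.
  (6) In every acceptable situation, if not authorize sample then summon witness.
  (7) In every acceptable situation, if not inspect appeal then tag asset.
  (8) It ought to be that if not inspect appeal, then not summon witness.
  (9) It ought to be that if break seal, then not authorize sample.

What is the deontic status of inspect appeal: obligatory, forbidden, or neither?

Premise 4, F(¬redact_waiver), is equivalent to O(redact_waiver).
Premise 1 is O(¬break_seal → ¬redact_waiver); contrapositively O(redact_waiver → break_seal). Since O(redact_waiver) holds, K gives O(break_seal).
Applying K to premise 9 (O(break_seal → ¬authorize_sample)) and O(break_seal) yields O(¬authorize_sample).
With premise 6, O(¬authorize_sample → summon_witness), the K-axiom yields O(summon_witness).
Premise 8 is O(¬inspect_appeal → ¬summon_witness); contrapositively O(summon_witness → inspect_appeal). Since O(summon_witness) holds, K gives O(inspect_appeal).
Premises 2, 3, 5, 7 do not contribute to this derivation.
Hence inspect_appeal is obligatory.

Obligatory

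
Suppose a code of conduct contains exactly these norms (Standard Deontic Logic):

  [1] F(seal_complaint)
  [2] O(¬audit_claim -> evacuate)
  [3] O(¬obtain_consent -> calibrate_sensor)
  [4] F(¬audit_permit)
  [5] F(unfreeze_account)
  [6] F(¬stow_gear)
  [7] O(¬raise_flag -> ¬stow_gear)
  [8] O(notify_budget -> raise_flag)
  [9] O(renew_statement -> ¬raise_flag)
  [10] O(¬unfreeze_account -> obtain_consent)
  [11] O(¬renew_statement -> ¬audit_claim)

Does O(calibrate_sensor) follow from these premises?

Premise 3 is O(¬obtain_consent -> calibrate_sensor), but O(¬obtain_consent) is not derivable from the premises, so it does not yield O(calibrate_sensor).
No other premise forces O(calibrate_sensor). An ideal world satisfying every premise can still have calibrate_sensor false, so O(calibrate_sensor) is not derivable.

No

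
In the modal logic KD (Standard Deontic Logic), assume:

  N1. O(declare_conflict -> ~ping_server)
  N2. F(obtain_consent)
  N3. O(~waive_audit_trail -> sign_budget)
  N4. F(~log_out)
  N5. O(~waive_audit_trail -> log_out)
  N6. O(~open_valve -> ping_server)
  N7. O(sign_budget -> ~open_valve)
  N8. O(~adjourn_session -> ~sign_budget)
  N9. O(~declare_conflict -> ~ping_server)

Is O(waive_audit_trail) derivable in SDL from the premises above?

Premises 1 and 9 cover both cases: O(declare_conflict -> ~ping_server) and O(~declare_conflict -> ~ping_server). Since declare_conflict ∨ ~declare_conflict is a tautology, O(~ping_server) follows.
Premise 6 is O(~open_valve -> ping_server); contrapositively O(~ping_server -> open_valve). Since O(~ping_server) holds, K gives O(open_valve).
The contrapositive of premise 7 (O(sign_budget -> ~open_valve)) is O(open_valve -> ~sign_budget), and O(open_valve) is already established, so O(~sign_budget).
Premise 3 is O(~waive_audit_trail -> sign_budget); contrapositively O(~sign_budget -> waive_audit_trail). Since O(~sign_budget) holds, K gives O(waive_audit_trail).
Premises 2, 4, 5, 8 do not contribute to this derivation.
So O(waive_audit_trail) follows.

Yes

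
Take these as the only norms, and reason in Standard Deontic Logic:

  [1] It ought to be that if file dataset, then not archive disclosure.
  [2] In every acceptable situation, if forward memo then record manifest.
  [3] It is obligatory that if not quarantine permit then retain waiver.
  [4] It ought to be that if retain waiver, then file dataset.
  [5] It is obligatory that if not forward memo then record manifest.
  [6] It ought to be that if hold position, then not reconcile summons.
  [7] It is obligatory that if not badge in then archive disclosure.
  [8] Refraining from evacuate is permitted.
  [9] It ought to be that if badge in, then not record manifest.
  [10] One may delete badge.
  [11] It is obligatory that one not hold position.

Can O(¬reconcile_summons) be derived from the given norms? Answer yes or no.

Premise 6 is O(hold_position → ¬reconcile_summons), but O(hold_position) is not derivable from the premises, so it does not yield O(¬reconcile_summons).
No other premise forces O(¬reconcile_summons). An ideal world satisfying every premise can still have ¬reconcile_summons false, so O(¬reconcile_summons) is not derivable.

No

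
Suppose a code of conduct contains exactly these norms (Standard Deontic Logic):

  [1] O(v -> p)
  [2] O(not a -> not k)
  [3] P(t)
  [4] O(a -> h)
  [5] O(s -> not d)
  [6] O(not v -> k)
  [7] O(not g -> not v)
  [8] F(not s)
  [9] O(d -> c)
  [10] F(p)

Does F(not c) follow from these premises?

No

Premise 9 is O(d -> c), but O(d) is not derivable from the premises, so it does not yield O(c).
No other premise forces O(c). An ideal world satisfying every premise can still have not c true, so F(not c) is not derivable.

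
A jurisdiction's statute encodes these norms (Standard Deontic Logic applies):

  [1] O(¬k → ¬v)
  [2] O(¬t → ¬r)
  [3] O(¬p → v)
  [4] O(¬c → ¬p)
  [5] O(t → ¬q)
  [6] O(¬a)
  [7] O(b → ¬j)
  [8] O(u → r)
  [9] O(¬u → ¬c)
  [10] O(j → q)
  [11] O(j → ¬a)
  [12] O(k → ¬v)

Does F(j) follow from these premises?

Yes

Premises 1 and 12 are O(¬k → ¬v) and O(k → ¬v); every ideal world satisfies ¬k or k, so in either case ¬v holds — hence O(¬v).
The contrapositive of premise 3 (O(¬p → v)) is O(¬v → p), and O(¬v) is already established, so O(p).
The contrapositive of premise 4 (O(¬c → ¬p)) is O(p → c), and O(p) is already established, so O(c).
Premise 9 is O(¬u → ¬c); contrapositively O(c → u). Since O(c) holds, K gives O(u).
From O(u) and premise 8, O(u → r), we obtain O(r).
Premise 2 is O(¬t → ¬r); contrapositively O(r → t). Since O(r) holds, K gives O(t).
Applying K to premise 5 (O(t → ¬q)) and O(t) yields O(¬q).
Premise 10, O(j → q), contraposes to O(¬q → ¬j); with O(¬q) we get O(¬j).
Premises 6, 7, 11 do not contribute to this derivation.
So O(¬j) holds, i.e. F(j). The claim follows.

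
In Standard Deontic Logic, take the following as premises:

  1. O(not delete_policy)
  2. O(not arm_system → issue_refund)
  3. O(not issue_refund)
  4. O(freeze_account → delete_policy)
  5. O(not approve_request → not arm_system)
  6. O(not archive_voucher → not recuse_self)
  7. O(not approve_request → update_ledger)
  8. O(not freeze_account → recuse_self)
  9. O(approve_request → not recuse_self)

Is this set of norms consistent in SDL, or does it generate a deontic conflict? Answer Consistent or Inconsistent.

Inconsistent

Premise 3 gives O(not issue_refund).
The contrapositive of premise 2 (O(not arm_system → issue_refund)) is O(not issue_refund → arm_system), and O(not issue_refund) is already established, so O(arm_system).
Premise 5, O(not approve_request → not arm_system), contraposes to O(arm_system → approve_request); with O(arm_system) we get O(approve_request).
With premise 9, O(approve_request → not recuse_self), the K-axiom yields O(not recuse_self).
Premise 8 is O(not freeze_account → recuse_self); contrapositively O(not recuse_self → freeze_account). Since O(not recuse_self) holds, K gives O(freeze_account).
From O(freeze_account) and premise 4, O(freeze_account → delete_policy), we obtain O(delete_policy).
But premise 1 directly asserts O(not delete_policy).
We now have both O(delete_policy) and O(not delete_policy) — delete_policy is simultaneously obligatory and forbidden, violating the D-axiom.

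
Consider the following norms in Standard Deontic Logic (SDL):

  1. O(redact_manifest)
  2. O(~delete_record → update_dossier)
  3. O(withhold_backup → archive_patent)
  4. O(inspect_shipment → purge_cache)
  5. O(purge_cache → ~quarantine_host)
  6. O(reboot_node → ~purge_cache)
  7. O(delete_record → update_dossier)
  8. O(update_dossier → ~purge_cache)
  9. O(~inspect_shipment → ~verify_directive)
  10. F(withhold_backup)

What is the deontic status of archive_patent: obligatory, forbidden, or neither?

Premise 3 is O(withhold_backup → archive_patent), but O(withhold_backup) is not derivable from the premises, so it does not yield O(archive_patent).
No premise or chain of K-axiom applications forces O(archive_patent), and none forces O(~archive_patent). So archive_patent is neither obligatory nor forbidden under these norms.

Neither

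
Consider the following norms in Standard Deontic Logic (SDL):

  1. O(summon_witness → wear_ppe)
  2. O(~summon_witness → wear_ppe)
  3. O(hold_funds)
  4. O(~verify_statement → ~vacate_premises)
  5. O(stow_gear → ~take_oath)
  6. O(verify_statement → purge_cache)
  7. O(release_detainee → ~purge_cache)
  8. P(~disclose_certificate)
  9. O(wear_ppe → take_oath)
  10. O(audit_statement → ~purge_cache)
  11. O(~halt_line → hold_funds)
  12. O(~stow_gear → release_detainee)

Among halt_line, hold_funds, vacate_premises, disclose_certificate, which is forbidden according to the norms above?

Premises 2 and 1 cover both cases: O(~summon_witness → wear_ppe) and O(summon_witness → wear_ppe). Since ~summon_witness ∨ summon_witness is a tautology, O(wear_ppe) follows.
With premise 9, O(wear_ppe → take_oath), the K-axiom yields O(take_oath).
The contrapositive of premise 5 (O(stow_gear → ~take_oath)) is O(take_oath → ~stow_gear), and O(take_oath) is already established, so O(~stow_gear).
From O(~stow_gear) and premise 12, O(~stow_gear → release_detainee), we obtain O(release_detainee).
With premise 7, O(release_detainee → ~purge_cache), the K-axiom yields O(~purge_cache).
Premise 6, O(verify_statement → purge_cache), contraposes to O(~purge_cache → ~verify_statement); with O(~purge_cache) we get O(~verify_statement).
Premise 4 is O(~verify_statement → ~vacate_premises); since O(~verify_statement), deontic closure gives O(~vacate_premises).
So O(~vacate_premises) holds, i.e. vacate_premises is forbidden. None of the other listed options is forbidden under the premises.

vacate_premises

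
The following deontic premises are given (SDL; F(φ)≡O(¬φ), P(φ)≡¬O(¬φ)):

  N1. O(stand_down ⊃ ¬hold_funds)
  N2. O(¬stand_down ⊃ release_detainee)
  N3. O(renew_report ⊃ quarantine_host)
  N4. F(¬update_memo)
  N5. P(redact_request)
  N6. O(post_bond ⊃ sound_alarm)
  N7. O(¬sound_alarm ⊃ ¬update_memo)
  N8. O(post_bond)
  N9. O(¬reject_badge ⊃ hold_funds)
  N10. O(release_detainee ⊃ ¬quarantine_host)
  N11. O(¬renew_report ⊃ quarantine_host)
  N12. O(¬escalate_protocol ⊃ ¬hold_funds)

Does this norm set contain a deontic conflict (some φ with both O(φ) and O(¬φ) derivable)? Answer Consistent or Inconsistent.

Consistent

Premise 7 is O(¬sound_alarm ⊃ ¬update_memo), but O(¬sound_alarm) is not derivable from the premises, so it does not yield O(¬update_memo).
So O(¬update_memo) is not derivable, and the apparent clash with O(update_memo) does not arise.
A world satisfying every obligation exists (e.g. escalate_protocol=false, hold_funds=false, post_bond=true, quarantine_host=true, redact_request=false, reject_badge=true, release_detainee=false, renew_report=false, sound_alarm=true, stand_down=true, update_memo=true); no atom is both obligatory and forbidden, so the set is consistent.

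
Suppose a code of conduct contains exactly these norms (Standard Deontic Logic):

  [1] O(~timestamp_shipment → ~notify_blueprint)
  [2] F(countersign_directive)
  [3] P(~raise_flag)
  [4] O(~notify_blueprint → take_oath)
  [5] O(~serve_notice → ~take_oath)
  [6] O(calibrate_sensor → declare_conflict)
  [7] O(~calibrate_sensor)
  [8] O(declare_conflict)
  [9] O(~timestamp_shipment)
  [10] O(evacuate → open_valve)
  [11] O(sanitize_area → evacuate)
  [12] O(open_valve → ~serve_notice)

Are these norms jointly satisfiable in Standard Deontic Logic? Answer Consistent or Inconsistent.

Consistent

Premise 6 is O(calibrate_sensor → declare_conflict); even if O(declare_conflict) held, inferring O(calibrate_sensor) would be affirming the consequent — invalid.
So O(calibrate_sensor) is not derivable, and the apparent clash with O(~calibrate_sensor) does not arise.
A world satisfying every obligation exists (e.g. calibrate_sensor=false, countersign_directive=false, declare_conflict=true, evacuate=false, notify_blueprint=false, open_valve=false, raise_flag=false, sanitize_area=false, serve_notice=true, take_oath=true, timestamp_shipment=false); no atom is both obligatory and forbidden, so the set is consistent.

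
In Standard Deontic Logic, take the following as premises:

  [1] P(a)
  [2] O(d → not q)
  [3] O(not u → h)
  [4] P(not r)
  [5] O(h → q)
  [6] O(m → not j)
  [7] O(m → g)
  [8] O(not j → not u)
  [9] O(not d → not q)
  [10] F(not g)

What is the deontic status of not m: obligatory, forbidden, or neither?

Obligatory

By case analysis on not d: premise 9 gives O(not d → not q) and premise 2 gives O(d → not q), so O(not q) either way.
The contrapositive of premise 5 (O(h → q)) is O(not q → not h), and O(not q) is already established, so O(not h).
Premise 3, O(not u → h), contraposes to O(not h → u); with O(not h) we get O(u).
Premise 8, O(not j → not u), contraposes to O(u → j); with O(u) we get O(j).
The contrapositive of premise 6 (O(m → not j)) is O(j → not m), and O(j) is already established, so O(not m).
Premises 1, 4, 7, 10 do not contribute to this derivation.
Hence not m is obligatory.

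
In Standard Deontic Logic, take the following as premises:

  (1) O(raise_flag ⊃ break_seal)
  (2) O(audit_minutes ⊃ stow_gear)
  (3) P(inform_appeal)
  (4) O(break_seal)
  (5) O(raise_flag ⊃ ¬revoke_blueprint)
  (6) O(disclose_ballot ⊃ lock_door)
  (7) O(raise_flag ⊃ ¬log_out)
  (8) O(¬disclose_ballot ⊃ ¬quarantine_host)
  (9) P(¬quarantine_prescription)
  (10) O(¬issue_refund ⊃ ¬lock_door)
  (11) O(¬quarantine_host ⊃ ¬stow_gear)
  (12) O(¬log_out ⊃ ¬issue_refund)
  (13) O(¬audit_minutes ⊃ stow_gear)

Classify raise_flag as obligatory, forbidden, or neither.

Forbidden

Premises 13 and 2 are O(¬audit_minutes ⊃ stow_gear) and O(audit_minutes ⊃ stow_gear); every ideal world satisfies ¬audit_minutes or audit_minutes, so in either case stow_gear holds — hence O(stow_gear).
Premise 11 is O(¬quarantine_host ⊃ ¬stow_gear); contrapositively O(stow_gear ⊃ quarantine_host). Since O(stow_gear) holds, K gives O(quarantine_host).
Premise 8 is O(¬disclose_ballot ⊃ ¬quarantine_host); contrapositively O(quarantine_host ⊃ disclose_ballot). Since O(quarantine_host) holds, K gives O(disclose_ballot).
From O(disclose_ballot) and premise 6, O(disclose_ballot ⊃ lock_door), we obtain O(lock_door).
Premise 10, O(¬issue_refund ⊃ ¬lock_door), contraposes to O(lock_door ⊃ issue_refund); with O(lock_door) we get O(issue_refund).
Premise 12, O(¬log_out ⊃ ¬issue_refund), contraposes to O(issue_refund ⊃ log_out); with O(issue_refund) we get O(log_out).
Premise 7 is O(raise_flag ⊃ ¬log_out); contrapositively O(log_out ⊃ ¬raise_flag). Since O(log_out) holds, K gives O(¬raise_flag).
Premises 1, 3, 4, 5, 9 do not contribute to this derivation.
Thus O(¬raise_flag), which is F(raise_flag): raise_flag is forbidden.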